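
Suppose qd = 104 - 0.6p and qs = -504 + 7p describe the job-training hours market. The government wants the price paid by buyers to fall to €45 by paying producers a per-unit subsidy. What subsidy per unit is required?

At a buyer price of 45, quantity demanded is 104 − 0.6·45 = 77.
Sellers supply 77 only when they receive ps with -504 + 7·ps = 77, i.e. ps = 83.
s = ps − pb = 83 − 45 = 38.

Required subsidy s = €38 per unit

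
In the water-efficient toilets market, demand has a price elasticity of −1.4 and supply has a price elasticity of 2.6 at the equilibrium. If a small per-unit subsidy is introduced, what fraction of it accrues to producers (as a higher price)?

For a small subsidy around the equilibrium, the benefit split depends on the relative slopes, which at a point are proportional to the elasticities.
Buyer share = εs/(εs + |εd|) = 2.6/(2.6 + 1.4) = 0.65; seller share = |εd|/(εs + |εd|) = 0.35.
So producers capture 0.35 of the subsidy.

Producer share = 0.35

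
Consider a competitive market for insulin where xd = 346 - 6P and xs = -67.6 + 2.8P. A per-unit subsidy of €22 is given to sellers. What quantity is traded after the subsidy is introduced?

Pre-subsidy: 346 - 6P = -67.6 + 2.8P gives P* = 47, x* = 64.
With the subsidy, sellers receive Ps = Pb + 22 for each unit, where Pb is the price buyers pay.
Supply in terms of Pb becomes xs = -67.6 + 2.8(Pb + 22) = -6 + 2.8Pb. Setting this equal to demand: 346 - 6Pb = -6 + 2.8Pb, so Pb = 40.
Sellers receive Ps = 40 + 22 = 62; x' = 346 − 6·40 = 106.

x' = 106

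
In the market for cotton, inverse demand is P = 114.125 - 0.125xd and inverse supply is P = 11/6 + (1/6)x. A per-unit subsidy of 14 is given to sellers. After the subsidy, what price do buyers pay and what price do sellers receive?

Pre-subsidy: 114.125 - 0.125x = 11/6 + (1/6)x gives x* = 385 and P* = 66.
With the subsidy, sellers receive Ps = Pb + 14 for each unit, where Pb is the price buyers pay.
On the curves, Pb = 114.125 - 0.125x and Ps = 11/6 + (1/6)x; the wedge Ps − Pb = 14 gives 11/6 + (1/6)x − (114.125 - 0.125x) = 14, so x' = 433.
Then Pb = 114.125 − 0.125·433 = 60 and Ps = 11/6 + (1/6)·433 = 74.

Buyers pay 60; sellers receive 74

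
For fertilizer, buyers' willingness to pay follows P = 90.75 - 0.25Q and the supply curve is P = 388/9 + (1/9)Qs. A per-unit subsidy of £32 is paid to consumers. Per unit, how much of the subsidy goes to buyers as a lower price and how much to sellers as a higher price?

Pre-subsidy: 90.75 - 0.25Q = 388/9 + (1/9)Q gives Q* = 1715/13 and P* = 751/13.
With the rebate, buyers effectively pay Pb = Ps − 32, where Ps is the price sellers receive.
On the curves, Pb = 90.75 - 0.25Q and Ps = 388/9 + (1/9)Q; the wedge Ps − Pb = 32 gives 388/9 + (1/9)Q − (90.75 - 0.25Q) = 32, so Q' = 2867/13.
Then Pb = 90.75 − 0.25·(2867/13) = 463/13 and Ps = 388/9 + (1/9)·(2867/13) = 879/13.
Buyers' price falls by P* − Pb = 751/13 − 463/13 = 288/13; sellers' price rises by Ps − P* = 879/13 − 751/13 = 128/13.

Buyers gain 288/13 per unit; sellers gain 128/13 per unit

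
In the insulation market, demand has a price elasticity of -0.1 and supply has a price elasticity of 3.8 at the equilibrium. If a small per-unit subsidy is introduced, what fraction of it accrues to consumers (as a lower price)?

For a small subsidy around the equilibrium, the benefit split depends on the relative slopes, which at a point are proportional to the elasticities.
Buyer share = εs/(εs + |εd|) = 3.8/(3.8 + 0.1) = 38/39; seller share = |εd|/(εs + |εd|) = 1/39.

Consumer share = 38/39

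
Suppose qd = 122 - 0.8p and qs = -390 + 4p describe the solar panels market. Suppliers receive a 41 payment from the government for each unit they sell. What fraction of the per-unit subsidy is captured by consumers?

Pre-subsidy: 122 - 0.8p = -390 + 4p gives p* = 320/3, q* = 110/3.
With the subsidy, sellers receive ps = pb + 41 for each unit, where pb is the price buyers pay.
Supply in terms of pb becomes qs = -390 + 4(pb + 41) = -226 + 4pb. Setting this equal to demand: 122 - 0.8pb = -226 + 4pb, so pb = 72.5.
Sellers receive ps = 72.5 + 41 = 113.5; q' = 122 − 0.8·72.5 = 64.
Buyers' price falls by p* − pb = 320/3 − 72.5 = 205/6; sellers' price rises by ps − p* = 113.5 − 320/3 = 41/6.
So consumers capture (205/6)/41 = 5/6 of each unit of subsidy.

Consumer share = 5/6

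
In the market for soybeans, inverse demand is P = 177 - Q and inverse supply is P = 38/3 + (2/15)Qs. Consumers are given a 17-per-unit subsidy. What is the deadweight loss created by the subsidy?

Pre-subsidy: 177 - Q = 38/3 + (2/15)Q gives Q* = 145 and P* = 32.
With the rebate, buyers effectively pay Pb = Ps − 17, where Ps is the price sellers receive.
On the curves, Pb = 177 - Q and Ps = 38/3 + (2/15)Q; the wedge Ps − Pb = 17 gives 38/3 + (2/15)Q − (177 - Q) = 17, so Q' = 160.
Then Pb = 177 − 1·160 = 17 and Ps = 38/3 + (2/15)·160 = 34.
The subsidy expands output by 160 − 145 = 15 past the efficient level; on those units the gap between marginal cost and willingness to pay runs from 0 up to 17.
DWL = ½ × 17 × 15 = 127.5.

Deadweight loss = 127.5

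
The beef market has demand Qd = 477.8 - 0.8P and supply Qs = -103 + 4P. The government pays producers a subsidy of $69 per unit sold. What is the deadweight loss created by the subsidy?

Pre-subsidy: 477.8 - 0.8P = -103 + 4P gives P* = 121, Q* = 381.
With the subsidy, sellers receive Ps = Pb + 69 for each unit, where Pb is the price buyers pay.
Supply in terms of Pb becomes Qs = -103 + 4(Pb + 69) = 173 + 4Pb. Setting this equal to demand: 477.8 - 0.8Pb = 173 + 4Pb, so Pb = 63.5.
Sellers receive Ps = 63.5 + 69 = 132.5; Q' = 477.8 − 0.8·63.5 = 427.
The subsidy expands output by 427 − 381 = 46 past the efficient level; on those units the gap between marginal cost and willingness to pay runs from 0 up to 69.
DWL = ½ × 69 × 46 = 1587.

Deadweight loss = $1587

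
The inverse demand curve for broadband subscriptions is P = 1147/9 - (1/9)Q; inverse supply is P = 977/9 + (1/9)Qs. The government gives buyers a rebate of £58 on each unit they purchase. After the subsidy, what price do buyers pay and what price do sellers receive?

Pre-subsidy: 1147/9 - (1/9)Q = 977/9 + (1/9)Q gives Q* = 85 and P* = 118.
With the rebate, buyers effectively pay Pb = Ps − 58, where Ps is the price sellers receive.
On the curves, Pb = 1147/9 - (1/9)Q and Ps = 977/9 + (1/9)Q; the wedge Ps − Pb = 58 gives 977/9 + (1/9)Q − (1147/9 - (1/9)Q) = 58, so Q' = 346.
Then Pb = 1147/9 − (1/9)·346 = 89 and Ps = 977/9 + (1/9)·346 = 147.

Buyers pay £89; sellers receive £147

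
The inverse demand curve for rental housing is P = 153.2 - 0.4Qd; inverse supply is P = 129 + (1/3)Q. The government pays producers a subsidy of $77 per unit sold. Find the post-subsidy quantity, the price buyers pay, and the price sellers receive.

Pre-subsidy: 153.2 - 0.4Q = 129 + (1/3)Q gives Q* = 33 and P* = 140.
With the subsidy, sellers receive Ps = Pb + 77 for each unit, where Pb is the price buyers pay.
On the curves, Pb = 153.2 - 0.4Q and Ps = 129 + (1/3)Q; the wedge Ps − Pb = 77 gives 129 + (1/3)Q − (153.2 - 0.4Q) = 77, so Q' = 138.
Then Pb = 153.2 − 0.4·138 = 98 and Ps = 129 + (1/3)·138 = 175.

Q' = 138; buyers pay $98; sellers receive $175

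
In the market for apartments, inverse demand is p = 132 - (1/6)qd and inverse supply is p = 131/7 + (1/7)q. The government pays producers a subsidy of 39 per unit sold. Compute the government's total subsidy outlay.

Government cost = 19188

Pre-subsidy: 132 - (1/6)q = 131/7 + (1/7)q gives q* = 366 and p* = 71.
With the subsidy, sellers receive ps = pb + 39 for each unit, where pb is the price buyers pay.
On the curves, pb = 132 - (1/6)q and ps = 131/7 + (1/7)q; the wedge ps − pb = 39 gives 131/7 + (1/7)q − (132 - (1/6)q) = 39, so q' = 492.
Then pb = 132 − (1/6)·492 = 50 and ps = 131/7 + (1/7)·492 = 89.
Government outlay = subsidy × quantity = 39 × 492 = 19188.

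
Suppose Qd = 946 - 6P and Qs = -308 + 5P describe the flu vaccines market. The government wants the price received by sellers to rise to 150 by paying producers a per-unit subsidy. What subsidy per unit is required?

At a seller price of 150, quantity supplied is -308 + 5·150 = 442.
Buyers absorb 442 only when they pay Pb with 946 − 6·Pb = 442, i.e. Pb = 84.
s = Ps − Pb = 150 − 84 = 66.

Required subsidy s = 66 per unit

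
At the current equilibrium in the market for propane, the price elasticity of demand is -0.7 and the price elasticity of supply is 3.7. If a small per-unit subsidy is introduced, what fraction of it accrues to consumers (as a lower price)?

Consumer share = 37/44

For a small subsidy around the equilibrium, the benefit split depends on the relative slopes, which at a point are proportional to the elasticities.
Buyer share = εs/(εs + |εd|) = 3.7/(3.7 + 0.7) = 37/44; seller share = |εd|/(εs + |εd|) = 7/44.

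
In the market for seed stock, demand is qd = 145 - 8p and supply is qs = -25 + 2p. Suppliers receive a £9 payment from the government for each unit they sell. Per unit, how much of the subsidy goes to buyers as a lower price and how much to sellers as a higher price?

Buyers gain £1.8 per unit; sellers gain £7.2 per unit

Pre-subsidy: 145 - 8p = -25 + 2p gives p* = 17, q* = 9.
With the subsidy, sellers receive ps = pb + 9 for each unit, where pb is the price buyers pay.
Supply in terms of pb becomes qs = -25 + 2(pb + 9) = -7 + 2pb. Setting this equal to demand: 145 - 8pb = -7 + 2pb, so pb = 15.2.
Sellers receive ps = 15.2 + 9 = 24.2; q' = 145 − 8·15.2 = 23.4.
Buyers' price falls by p* − pb = 17 − 15.2 = 1.8; sellers' price rises by ps − p* = 24.2 − 17 = 7.2.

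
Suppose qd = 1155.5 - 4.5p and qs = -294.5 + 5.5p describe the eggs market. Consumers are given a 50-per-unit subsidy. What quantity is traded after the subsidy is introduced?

q' = 626.75

Pre-subsidy: 1155.5 - 4.5p = -294.5 + 5.5p gives p* = 145, q* = 503.
With the rebate, buyers effectively pay pb = ps − 50, where ps is the price sellers receive.
Demand in terms of ps becomes qd = 1155.5 − 4.5(ps − 50) = 1380.5 - 4.5ps. Setting this equal to supply: 1380.5 - 4.5ps = -294.5 + 5.5ps, so ps = 167.5.
Buyers pay pb = 167.5 − 50 = 117.5; q' = -294.5 + 5.5·167.5 = 626.75.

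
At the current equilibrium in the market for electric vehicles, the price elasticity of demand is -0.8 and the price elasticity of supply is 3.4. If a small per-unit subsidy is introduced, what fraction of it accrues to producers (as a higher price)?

For a small subsidy around the equilibrium, the benefit split depends on the relative slopes, which at a point are proportional to the elasticities.
Buyer share = εs/(εs + |εd|) = 3.4/(3.4 + 0.8) = 17/21; seller share = |εd|/(εs + |εd|) = 4/21.
So producers capture 4/21 of the subsidy.

Producer share = 4/21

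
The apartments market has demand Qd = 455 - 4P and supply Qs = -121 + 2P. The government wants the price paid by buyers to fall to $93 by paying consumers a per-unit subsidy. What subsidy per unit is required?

Required subsidy s = $9 per unit

At a buyer price of 93, quantity demanded is 455 − 4·93 = 83.
Sellers supply 83 only when they receive Ps with -121 + 2·Ps = 83, i.e. Ps = 102.
s = Ps − Pb = 102 − 93 = 9.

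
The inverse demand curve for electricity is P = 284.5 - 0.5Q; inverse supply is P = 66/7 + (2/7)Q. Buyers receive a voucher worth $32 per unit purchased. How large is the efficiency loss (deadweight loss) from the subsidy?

Deadweight loss = 7168/11

Pre-subsidy: 284.5 - 0.5Q = 66/7 + (2/7)Q gives Q* = 3851/11 and P* = 1204/11.
With the rebate, buyers effectively pay Pb = Ps − 32, where Ps is the price sellers receive.
On the curves, Pb = 284.5 - 0.5Q and Ps = 66/7 + (2/7)Q; the wedge Ps − Pb = 32 gives 66/7 + (2/7)Q − (284.5 - 0.5Q) = 32, so Q' = 4299/11.
Then Pb = 284.5 − 0.5·(4299/11) = 980/11 and Ps = 66/7 + (2/7)·(4299/11) = 1332/11.
The subsidy expands output by 4299/11 − 3851/11 = 448/11 past the efficient level; on those units the gap between marginal cost and willingness to pay runs from 0 up to 32.
DWL = ½ × 32 × 448/11 = 7168/11.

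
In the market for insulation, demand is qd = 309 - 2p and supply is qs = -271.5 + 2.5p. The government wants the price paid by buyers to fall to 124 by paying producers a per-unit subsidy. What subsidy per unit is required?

Required subsidy s = 9 per unit

At a buyer price of 124, quantity demanded is 309 − 2·124 = 61.
Sellers supply 61 only when they receive ps with -271.5 + 2.5·ps = 61, i.e. ps = 133.
s = ps − pb = 133 − 124 = 9.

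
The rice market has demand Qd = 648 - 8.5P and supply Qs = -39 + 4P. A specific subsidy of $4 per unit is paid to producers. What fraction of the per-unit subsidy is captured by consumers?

Consumer share = 0.32

Pre-subsidy: 648 - 8.5P = -39 + 4P gives P* = 54.96, Q* = 180.84.
With the subsidy, sellers receive Ps = Pb + 4 for each unit, where Pb is the price buyers pay.
Supply in terms of Pb becomes Qs = -39 + 4(Pb + 4) = -23 + 4Pb. Setting this equal to demand: 648 - 8.5Pb = -23 + 4Pb, so Pb = 53.68.
Sellers receive Ps = 53.68 + 4 = 57.68; Q' = 648 − 8.5·53.68 = 191.72.
Buyers' price falls by P* − Pb = 54.96 − 53.68 = 1.28; sellers' price rises by Ps − P* = 57.68 − 54.96 = 2.72.
So consumers capture 1.28/4 = 0.32 of each unit of subsidy.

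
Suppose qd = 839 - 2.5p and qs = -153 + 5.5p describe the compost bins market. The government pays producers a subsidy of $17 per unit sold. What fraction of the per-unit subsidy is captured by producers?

Producer share = 0.3125

Pre-subsidy: 839 - 2.5p = -153 + 5.5p gives p* = 124, q* = 529.
With the subsidy, sellers receive ps = pb + 17 for each unit, where pb is the price buyers pay.
Supply in terms of pb becomes qs = -153 + 5.5(pb + 17) = -59.5 + 5.5pb. Setting this equal to demand: 839 - 2.5pb = -59.5 + 5.5pb, so pb = 112.3125.
Sellers receive ps = 112.3125 + 17 = 129.3125; q' = 839 − 2.5·112.3125 = 558.21875.
Buyers' price falls by p* − pb = 124 − 112.3125 = 11.6875; sellers' price rises by ps − p* = 129.3125 − 124 = 5.3125.
So producers capture 5.3125/17 = 0.3125 of each unit of subsidy.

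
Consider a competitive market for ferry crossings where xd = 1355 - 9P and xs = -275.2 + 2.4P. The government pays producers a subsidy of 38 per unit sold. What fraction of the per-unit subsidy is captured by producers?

Pre-subsidy: 1355 - 9P = -275.2 + 2.4P gives P* = 143, x* = 68.
With the subsidy, sellers receive Ps = Pb + 38 for each unit, where Pb is the price buyers pay.
Supply in terms of Pb becomes xs = -275.2 + 2.4(Pb + 38) = -184 + 2.4Pb. Setting this equal to demand: 1355 - 9Pb = -184 + 2.4Pb, so Pb = 135.
Sellers receive Ps = 135 + 38 = 173; x' = 1355 − 9·135 = 140.
Buyers' price falls by P* − Pb = 143 − 135 = 8; sellers' price rises by Ps − P* = 173 − 143 = 30.
So producers capture 30/38 = 15/19 of each unit of subsidy.

Producer share = 15/19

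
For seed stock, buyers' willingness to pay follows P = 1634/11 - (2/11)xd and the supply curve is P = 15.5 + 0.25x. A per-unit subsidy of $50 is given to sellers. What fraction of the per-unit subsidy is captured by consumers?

Consumer share = 8/19

Pre-subsidy: 1634/11 - (2/11)x = 15.5 + 0.25x gives x* = 5854/19 and P* = 1758/19.
With the subsidy, sellers receive Ps = Pb + 50 for each unit, where Pb is the price buyers pay.
On the curves, Pb = 1634/11 - (2/11)x and Ps = 15.5 + 0.25x; the wedge Ps − Pb = 50 gives 15.5 + 0.25x − (1634/11 - (2/11)x) = 50, so x' = 8054/19.
Then Pb = 1634/11 − (2/11)·(8054/19) = 1358/19 and Ps = 15.5 + 0.25·(8054/19) = 2308/19.
Buyers' price falls by P* − Pb = 1758/19 − 1358/19 = 400/19; sellers' price rises by Ps − P* = 2308/19 − 1758/19 = 550/19.
So consumers capture (400/19)/50 = 8/19 of each unit of subsidy.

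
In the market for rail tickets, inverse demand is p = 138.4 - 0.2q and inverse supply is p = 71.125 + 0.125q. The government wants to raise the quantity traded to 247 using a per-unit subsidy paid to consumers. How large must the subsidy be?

Required subsidy s = 13 per unit

At q = 247, from the demand curve buyers pay pb = 138.4 − 0.2·247 = 89; from the supply curve sellers need ps = 71.125 + 0.125·247 = 102.
The subsidy must fill the gap: s = ps − pb = 102 − 89 = 13.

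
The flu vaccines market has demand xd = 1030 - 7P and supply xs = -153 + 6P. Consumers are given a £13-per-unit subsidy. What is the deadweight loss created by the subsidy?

Pre-subsidy: 1030 - 7P = -153 + 6P gives P* = 91, x* = 393.
With the rebate, buyers effectively pay Pb = Ps − 13, where Ps is the price sellers receive.
Demand in terms of Ps becomes xd = 1030 − 7(Ps − 13) = 1121 - 7Ps. Setting this equal to supply: 1121 - 7Ps = -153 + 6Ps, so Ps = 98.
Buyers pay Pb = 98 − 13 = 85; x' = -153 + 6·98 = 435.
The subsidy expands output by 435 − 393 = 42 past the efficient level; on those units the gap between marginal cost and willingness to pay runs from 0 up to 13.
DWL = ½ × 13 × 42 = 273.

Deadweight loss = £273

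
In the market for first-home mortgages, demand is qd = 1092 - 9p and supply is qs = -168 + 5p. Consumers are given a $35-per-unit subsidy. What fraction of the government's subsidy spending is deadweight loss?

Pre-subsidy: 1092 - 9p = -168 + 5p gives p* = 90, q* = 282.
With the rebate, buyers effectively pay pb = ps − 35, where ps is the price sellers receive.
Demand in terms of ps becomes qd = 1092 − 9(ps − 35) = 1407 - 9ps. Setting this equal to supply: 1407 - 9ps = -168 + 5ps, so ps = 112.5.
Buyers pay pb = 112.5 − 35 = 77.5; q' = -168 + 5·112.5 = 394.5.
ΔCS = ½(282 + 394.5)(90 − 77.5) = 4228.125; ΔPS = ½(282 + 394.5)(112.5 − 90) = 7610.625.
Government spending = 35 × 394.5 = 13807.5.
DWL = ½ × 35 × (394.5 − 282) = 1968.75; fraction = 1968.75 / 13807.5 = 75/526.

DWL / government spending = 75/526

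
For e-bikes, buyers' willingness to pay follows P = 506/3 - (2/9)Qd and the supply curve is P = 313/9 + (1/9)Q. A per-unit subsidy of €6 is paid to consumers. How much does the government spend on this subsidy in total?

Government cost = €2518

Pre-subsidy: 506/3 - (2/9)Q = 313/9 + (1/9)Q gives Q* = 1205/3 and P* = 2144/27.
With the rebate, buyers effectively pay Pb = Ps − 6, where Ps is the price sellers receive.
On the curves, Pb = 506/3 - (2/9)Q and Ps = 313/9 + (1/9)Q; the wedge Ps − Pb = 6 gives 313/9 + (1/9)Q − (506/3 - (2/9)Q) = 6, so Q' = 1259/3.
Then Pb = 506/3 − (2/9)·(1259/3) = 2036/27 and Ps = 313/9 + (1/9)·(1259/3) = 2198/27.
Government outlay = subsidy × quantity = 6 × 1259/3 = 2518.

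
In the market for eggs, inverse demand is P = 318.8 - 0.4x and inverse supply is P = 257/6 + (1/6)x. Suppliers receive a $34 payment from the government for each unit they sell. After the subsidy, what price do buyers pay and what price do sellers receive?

Buyers pay $100; sellers receive $134

Pre-subsidy: 318.8 - 0.4x = 257/6 + (1/6)x gives x* = 487 and P* = 124.
With the subsidy, sellers receive Ps = Pb + 34 for each unit, where Pb is the price buyers pay.
On the curves, Pb = 318.8 - 0.4x and Ps = 257/6 + (1/6)x; the wedge Ps − Pb = 34 gives 257/6 + (1/6)x − (318.8 - 0.4x) = 34, so x' = 547.
Then Pb = 318.8 − 0.4·547 = 100 and Ps = 257/6 + (1/6)·547 = 134.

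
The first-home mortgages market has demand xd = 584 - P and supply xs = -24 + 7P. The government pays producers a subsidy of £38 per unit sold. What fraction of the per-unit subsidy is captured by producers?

Producer share = 0.125

Pre-subsidy: 584 - P = -24 + 7P gives P* = 76, x* = 508.
With the subsidy, sellers receive Ps = Pb + 38 for each unit, where Pb is the price buyers pay.
Supply in terms of Pb becomes xs = -24 + 7(Pb + 38) = 242 + 7Pb. Setting this equal to demand: 584 - Pb = 242 + 7Pb, so Pb = 42.75.
Sellers receive Ps = 42.75 + 38 = 80.75; x' = 584 − 1·42.75 = 541.25.
Buyers' price falls by P* − Pb = 76 − 42.75 = 33.25; sellers' price rises by Ps − P* = 80.75 − 76 = 4.75.
So producers capture 4.75/38 = 0.125 of each unit of subsidy.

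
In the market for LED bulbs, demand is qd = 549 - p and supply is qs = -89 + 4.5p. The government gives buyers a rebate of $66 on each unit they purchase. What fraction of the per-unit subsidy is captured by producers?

Producer share = 2/11

Pre-subsidy: 549 - p = -89 + 4.5p gives p* = 116, q* = 433.
With the rebate, buyers effectively pay pb = ps − 66, where ps is the price sellers receive.
Demand in terms of ps becomes qd = 549 − 1(ps − 66) = 615 - ps. Setting this equal to supply: 615 - ps = -89 + 4.5ps, so ps = 128.
Buyers pay pb = 128 − 66 = 62; q' = -89 + 4.5·128 = 487.
Buyers' price falls by p* − pb = 116 − 62 = 54; sellers' price rises by ps − p* = 128 − 116 = 12.
So producers capture 12/66 = 2/11 of each unit of subsidy.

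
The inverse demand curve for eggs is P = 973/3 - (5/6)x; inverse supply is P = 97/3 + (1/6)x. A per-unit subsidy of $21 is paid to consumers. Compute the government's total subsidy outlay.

Government cost = $6573

Pre-subsidy: 973/3 - (5/6)x = 97/3 + (1/6)x gives x* = 292 and P* = 81.
With the rebate, buyers effectively pay Pb = Ps − 21, where Ps is the price sellers receive.
On the curves, Pb = 973/3 - (5/6)x and Ps = 97/3 + (1/6)x; the wedge Ps − Pb = 21 gives 97/3 + (1/6)x − (973/3 - (5/6)x) = 21, so x' = 313.
Then Pb = 973/3 − (5/6)·313 = 63.5 and Ps = 97/3 + (1/6)·313 = 84.5.
Government outlay = subsidy × quantity = 21 × 313 = 6573.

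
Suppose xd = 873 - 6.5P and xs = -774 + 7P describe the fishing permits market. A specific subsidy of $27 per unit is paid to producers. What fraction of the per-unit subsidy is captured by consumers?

Pre-subsidy: 873 - 6.5P = -774 + 7P gives P* = 122, x* = 80.
With the subsidy, sellers receive Ps = Pb + 27 for each unit, where Pb is the price buyers pay.
Supply in terms of Pb becomes xs = -774 + 7(Pb + 27) = -585 + 7Pb. Setting this equal to demand: 873 - 6.5Pb = -585 + 7Pb, so Pb = 108.
Sellers receive Ps = 108 + 27 = 135; x' = 873 − 6.5·108 = 171.
Buyers' price falls by P* − Pb = 122 − 108 = 14; sellers' price rises by Ps − P* = 135 − 122 = 13.
So consumers capture 14/27 = 14/27 of each unit of subsidy.

Consumer share = 14/27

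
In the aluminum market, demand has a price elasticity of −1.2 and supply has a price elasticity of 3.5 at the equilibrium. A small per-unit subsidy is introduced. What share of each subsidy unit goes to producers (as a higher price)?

Producer share = 12/47

For a small subsidy around the equilibrium, the benefit split depends on the relative slopes, which at a point are proportional to the elasticities.
Buyer share = εs/(εs + |εd|) = 3.5/(3.5 + 1.2) = 35/47; seller share = |εd|/(εs + |εd|) = 12/47.
So producers capture 12/47 of the subsidy.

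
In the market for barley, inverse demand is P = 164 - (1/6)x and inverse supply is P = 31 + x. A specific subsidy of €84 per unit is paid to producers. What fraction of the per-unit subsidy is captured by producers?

Pre-subsidy: 164 - (1/6)x = 31 + x gives x* = 114 and P* = 145.
With the subsidy, sellers receive Ps = Pb + 84 for each unit, where Pb is the price buyers pay.
On the curves, Pb = 164 - (1/6)x and Ps = 31 + x; the wedge Ps − Pb = 84 gives 31 + x − (164 - (1/6)x) = 84, so x' = 186.
Then Pb = 164 − (1/6)·186 = 133 and Ps = 31 + 1·186 = 217.
Buyers' price falls by P* − Pb = 145 − 133 = 12; sellers' price rises by Ps − P* = 217 − 145 = 72.
So producers capture 72/84 = 6/7 of each unit of subsidy.

Producer share = 6/7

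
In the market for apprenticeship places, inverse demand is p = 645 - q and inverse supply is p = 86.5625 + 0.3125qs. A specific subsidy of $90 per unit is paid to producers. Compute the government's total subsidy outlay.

Pre-subsidy: 645 - q = 86.5625 + 0.3125q gives q* = 8935/21 and p* = 4610/21.
With the subsidy, sellers receive ps = pb + 90 for each unit, where pb is the price buyers pay.
On the curves, pb = 645 - q and ps = 86.5625 + 0.3125q; the wedge ps − pb = 90 gives 86.5625 + 0.3125q − (645 - q) = 90, so q' = 10375/21.
Then pb = 645 − 1·(10375/21) = 3170/21 and ps = 86.5625 + 0.3125·(10375/21) = 5060/21.
Government outlay = subsidy × quantity = 90 × 10375/21 = 311250/7.

Government cost = 311250/7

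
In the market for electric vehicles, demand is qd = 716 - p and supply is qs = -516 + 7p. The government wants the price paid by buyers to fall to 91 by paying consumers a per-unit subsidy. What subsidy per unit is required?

Required subsidy s = 72 per unit

At a buyer price of 91, quantity demanded is 716 − 1·91 = 625.
Sellers supply 625 only when they receive ps with -516 + 7·ps = 625, i.e. ps = 163.
s = ps − pb = 163 − 91 = 72.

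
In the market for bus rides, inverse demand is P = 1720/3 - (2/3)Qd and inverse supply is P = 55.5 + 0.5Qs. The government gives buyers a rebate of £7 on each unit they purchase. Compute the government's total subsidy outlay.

Pre-subsidy: 1720/3 - (2/3)Q = 55.5 + 0.5Q gives Q* = 3107/7 and P* = 1942/7.
With the rebate, buyers effectively pay Pb = Ps − 7, where Ps is the price sellers receive.
On the curves, Pb = 1720/3 - (2/3)Q and Ps = 55.5 + 0.5Q; the wedge Ps − Pb = 7 gives 55.5 + 0.5Q − (1720/3 - (2/3)Q) = 7, so Q' = 3149/7.
Then Pb = 1720/3 − (2/3)·(3149/7) = 1914/7 and Ps = 55.5 + 0.5·(3149/7) = 1963/7.
Government outlay = subsidy × quantity = 7 × 3149/7 = 3149.

Government cost = £3149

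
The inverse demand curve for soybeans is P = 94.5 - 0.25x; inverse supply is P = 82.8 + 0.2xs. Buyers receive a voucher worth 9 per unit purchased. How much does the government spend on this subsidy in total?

Government cost = 414

Pre-subsidy: 94.5 - 0.25x = 82.8 + 0.2x gives x* = 26 and P* = 88.
With the rebate, buyers effectively pay Pb = Ps − 9, where Ps is the price sellers receive.
On the curves, Pb = 94.5 - 0.25x and Ps = 82.8 + 0.2x; the wedge Ps − Pb = 9 gives 82.8 + 0.2x − (94.5 - 0.25x) = 9, so x' = 46.
Then Pb = 94.5 − 0.25·46 = 83 and Ps = 82.8 + 0.2·46 = 92.
Government outlay = subsidy × quantity = 9 × 46 = 414.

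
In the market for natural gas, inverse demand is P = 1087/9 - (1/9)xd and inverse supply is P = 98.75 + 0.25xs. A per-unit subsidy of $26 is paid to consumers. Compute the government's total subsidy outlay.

Pre-subsidy: 1087/9 - (1/9)x = 98.75 + 0.25x gives x* = 61 and P* = 114.
With the rebate, buyers effectively pay Pb = Ps − 26, where Ps is the price sellers receive.
On the curves, Pb = 1087/9 - (1/9)x and Ps = 98.75 + 0.25x; the wedge Ps − Pb = 26 gives 98.75 + 0.25x − (1087/9 - (1/9)x) = 26, so x' = 133.
Then Pb = 1087/9 − (1/9)·133 = 106 and Ps = 98.75 + 0.25·133 = 132.
Government outlay = subsidy × quantity = 26 × 133 = 3458.

Government cost = $3458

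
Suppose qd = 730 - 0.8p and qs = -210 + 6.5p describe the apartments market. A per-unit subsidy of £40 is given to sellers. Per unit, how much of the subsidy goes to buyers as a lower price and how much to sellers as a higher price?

Buyers gain 2600/73 per unit; sellers gain 320/73 per unit

Pre-subsidy: 730 - 0.8p = -210 + 6.5p gives p* = 9400/73, q* = 45770/73.
With the subsidy, sellers receive ps = pb + 40 for each unit, where pb is the price buyers pay.
Supply in terms of pb becomes qs = -210 + 6.5(pb + 40) = 50 + 6.5pb. Setting this equal to demand: 730 - 0.8pb = 50 + 6.5pb, so pb = 6800/73.
Sellers receive ps = 6800/73 + 40 = 9720/73; q' = 730 − 0.8·(6800/73) = 47850/73.
Buyers' price falls by p* − pb = 9400/73 − 6800/73 = 2600/73; sellers' price rises by ps − p* = 9720/73 − 9400/73 = 320/73.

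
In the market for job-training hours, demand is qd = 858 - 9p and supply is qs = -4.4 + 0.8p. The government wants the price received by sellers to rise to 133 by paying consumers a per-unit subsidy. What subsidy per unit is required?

Required subsidy s = 49 per unit

At a seller price of 133, quantity supplied is -4.4 + 0.8·133 = 102.
Buyers absorb 102 only when they pay pb with 858 − 9·pb = 102, i.e. pb = 84.
s = ps − pb = 133 − 84 = 49.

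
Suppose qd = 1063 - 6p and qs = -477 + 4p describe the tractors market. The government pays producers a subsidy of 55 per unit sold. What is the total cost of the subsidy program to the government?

Pre-subsidy: 1063 - 6p = -477 + 4p gives p* = 154, q* = 139.
With the subsidy, sellers receive ps = pb + 55 for each unit, where pb is the price buyers pay.
Supply in terms of pb becomes qs = -477 + 4(pb + 55) = -257 + 4pb. Setting this equal to demand: 1063 - 6pb = -257 + 4pb, so pb = 132.
Sellers receive ps = 132 + 55 = 187; q' = 1063 − 6·132 = 271.
Government outlay = subsidy × quantity = 55 × 271 = 14905.

Government cost = 14905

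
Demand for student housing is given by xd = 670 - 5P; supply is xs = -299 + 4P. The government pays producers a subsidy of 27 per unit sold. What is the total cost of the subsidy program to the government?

Pre-subsidy: 670 - 5P = -299 + 4P gives P* = 323/3, x* = 395/3.
With the subsidy, sellers receive Ps = Pb + 27 for each unit, where Pb is the price buyers pay.
Supply in terms of Pb becomes xs = -299 + 4(Pb + 27) = -191 + 4Pb. Setting this equal to demand: 670 - 5Pb = -191 + 4Pb, so Pb = 287/3.
Sellers receive Ps = 287/3 + 27 = 368/3; x' = 670 − 5·(287/3) = 575/3.
Government outlay = subsidy × quantity = 27 × 575/3 = 5175.

Government cost = 5175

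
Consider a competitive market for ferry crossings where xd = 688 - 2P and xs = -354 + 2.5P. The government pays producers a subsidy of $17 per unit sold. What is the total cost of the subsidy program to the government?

Pre-subsidy: 688 - 2P = -354 + 2.5P gives P* = 2084/9, x* = 2024/9.
With the subsidy, sellers receive Ps = Pb + 17 for each unit, where Pb is the price buyers pay.
Supply in terms of Pb becomes xs = -354 + 2.5(Pb + 17) = -311.5 + 2.5Pb. Setting this equal to demand: 688 - 2Pb = -311.5 + 2.5Pb, so Pb = 1999/9.
Sellers receive Ps = 1999/9 + 17 = 2152/9; x' = 688 − 2·(1999/9) = 2194/9.
Government outlay = subsidy × quantity = 17 × 2194/9 = 37298/9.

Government cost = 37298/9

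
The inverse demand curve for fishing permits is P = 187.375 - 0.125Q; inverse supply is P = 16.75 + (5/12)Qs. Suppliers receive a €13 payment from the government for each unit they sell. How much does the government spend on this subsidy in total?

Government cost = €4407

Pre-subsidy: 187.375 - 0.125Q = 16.75 + (5/12)Q gives Q* = 315 and P* = 148.
With the subsidy, sellers receive Ps = Pb + 13 for each unit, where Pb is the price buyers pay.
On the curves, Pb = 187.375 - 0.125Q and Ps = 16.75 + (5/12)Q; the wedge Ps − Pb = 13 gives 16.75 + (5/12)Q − (187.375 - 0.125Q) = 13, so Q' = 339.
Then Pb = 187.375 − 0.125·339 = 145 and Ps = 16.75 + (5/12)·339 = 158.
Government outlay = subsidy × quantity = 13 × 339 = 4407.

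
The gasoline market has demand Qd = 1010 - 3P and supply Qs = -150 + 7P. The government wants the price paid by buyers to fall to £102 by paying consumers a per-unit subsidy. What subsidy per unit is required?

Required subsidy s = £20 per unit

At a buyer price of 102, quantity demanded is 1010 − 3·102 = 704.
Sellers supply 704 only when they receive Ps with -150 + 7·Ps = 704, i.e. Ps = 122.
s = Ps − Pb = 122 − 102 = 20.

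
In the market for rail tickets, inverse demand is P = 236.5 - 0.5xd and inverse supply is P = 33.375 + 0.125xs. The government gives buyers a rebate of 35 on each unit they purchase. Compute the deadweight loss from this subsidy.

Deadweight loss = 980

Pre-subsidy: 236.5 - 0.5x = 33.375 + 0.125x gives x* = 325 and P* = 74.
With the rebate, buyers effectively pay Pb = Ps − 35, where Ps is the price sellers receive.
On the curves, Pb = 236.5 - 0.5x and Ps = 33.375 + 0.125x; the wedge Ps − Pb = 35 gives 33.375 + 0.125x − (236.5 - 0.5x) = 35, so x' = 381.
Then Pb = 236.5 − 0.5·381 = 46 and Ps = 33.375 + 0.125·381 = 81.
The subsidy expands output by 381 − 325 = 56 past the efficient level; on those units the gap between marginal cost and willingness to pay runs from 0 up to 35.
DWL = ½ × 35 × 56 = 980.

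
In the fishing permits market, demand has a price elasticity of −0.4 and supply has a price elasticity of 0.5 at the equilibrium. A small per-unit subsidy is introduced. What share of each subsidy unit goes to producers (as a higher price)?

For a small subsidy around the equilibrium, the benefit split depends on the relative slopes, which at a point are proportional to the elasticities.
Buyer share = εs/(εs + |εd|) = 0.5/(0.5 + 0.4) = 5/9; seller share = |εd|/(εs + |εd|) = 4/9.
So producers capture 4/9 of the subsidy.

Producer share = 4/9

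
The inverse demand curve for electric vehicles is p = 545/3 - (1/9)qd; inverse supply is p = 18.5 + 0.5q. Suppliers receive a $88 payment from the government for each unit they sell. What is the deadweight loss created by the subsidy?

Pre-subsidy: 545/3 - (1/9)q = 18.5 + 0.5q gives q* = 267 and p* = 152.
With the subsidy, sellers receive ps = pb + 88 for each unit, where pb is the price buyers pay.
On the curves, pb = 545/3 - (1/9)q and ps = 18.5 + 0.5q; the wedge ps − pb = 88 gives 18.5 + 0.5q − (545/3 - (1/9)q) = 88, so q' = 411.
Then pb = 545/3 − (1/9)·411 = 136 and ps = 18.5 + 0.5·411 = 224.
The subsidy expands output by 411 − 267 = 144 past the efficient level; on those units the gap between marginal cost and willingness to pay runs from 0 up to 88.
DWL = ½ × 88 × 144 = 6336.

Deadweight loss = $6336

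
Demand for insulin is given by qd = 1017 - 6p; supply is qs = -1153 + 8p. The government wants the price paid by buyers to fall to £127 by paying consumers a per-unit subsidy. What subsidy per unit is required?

Required subsidy s = £49 per unit

At a buyer price of 127, quantity demanded is 1017 − 6·127 = 255.
Sellers supply 255 only when they receive ps with -1153 + 8·ps = 255, i.e. ps = 176.
s = ps − pb = 176 − 127 = 49.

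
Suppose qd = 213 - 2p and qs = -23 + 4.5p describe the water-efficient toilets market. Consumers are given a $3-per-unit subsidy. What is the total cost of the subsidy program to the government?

Government cost = 5637/13

Pre-subsidy: 213 - 2p = -23 + 4.5p gives p* = 472/13, q* = 1825/13.
With the rebate, buyers effectively pay pb = ps − 3, where ps is the price sellers receive.
Demand in terms of ps becomes qd = 213 − 2(ps − 3) = 219 - 2ps. Setting this equal to supply: 219 - 2ps = -23 + 4.5ps, so ps = 484/13.
Buyers pay pb = 484/13 − 3 = 445/13; q' = -23 + 4.5·(484/13) = 1879/13.
Government outlay = subsidy × quantity = 3 × 1879/13 = 5637/13.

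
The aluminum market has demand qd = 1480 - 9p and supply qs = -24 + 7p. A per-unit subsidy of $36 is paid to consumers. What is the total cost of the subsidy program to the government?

Government cost = $27927

Pre-subsidy: 1480 - 9p = -24 + 7p gives p* = 94, q* = 634.
With the rebate, buyers effectively pay pb = ps − 36, where ps is the price sellers receive.
Demand in terms of ps becomes qd = 1480 − 9(ps − 36) = 1804 - 9ps. Setting this equal to supply: 1804 - 9ps = -24 + 7ps, so ps = 114.25.
Buyers pay pb = 114.25 − 36 = 78.25; q' = -24 + 7·114.25 = 775.75.
Government outlay = subsidy × quantity = 36 × 775.75 = 27927.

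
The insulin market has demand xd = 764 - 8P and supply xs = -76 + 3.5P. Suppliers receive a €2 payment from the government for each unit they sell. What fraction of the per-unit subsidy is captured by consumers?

Consumer share = 7/23

Pre-subsidy: 764 - 8P = -76 + 3.5P gives P* = 1680/23, x* = 4132/23.
With the subsidy, sellers receive Ps = Pb + 2 for each unit, where Pb is the price buyers pay.
Supply in terms of Pb becomes xs = -76 + 3.5(Pb + 2) = -69 + 3.5Pb. Setting this equal to demand: 764 - 8Pb = -69 + 3.5Pb, so Pb = 1666/23.
Sellers receive Ps = 1666/23 + 2 = 1712/23; x' = 764 − 8·(1666/23) = 4244/23.
Buyers' price falls by P* − Pb = 1680/23 − 1666/23 = 14/23; sellers' price rises by Ps − P* = 1712/23 − 1680/23 = 32/23.
So consumers capture (14/23)/2 = 7/23 of each unit of subsidy.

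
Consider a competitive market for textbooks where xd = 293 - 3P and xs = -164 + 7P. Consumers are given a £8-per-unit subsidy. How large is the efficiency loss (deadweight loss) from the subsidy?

Pre-subsidy: 293 - 3P = -164 + 7P gives P* = 45.7, x* = 155.9.
With the rebate, buyers effectively pay Pb = Ps − 8, where Ps is the price sellers receive.
Demand in terms of Ps becomes xd = 293 − 3(Ps − 8) = 317 - 3Ps. Setting this equal to supply: 317 - 3Ps = -164 + 7Ps, so Ps = 48.1.
Buyers pay Pb = 48.1 − 8 = 40.1; x' = -164 + 7·48.1 = 172.7.
The subsidy expands output by 172.7 − 155.9 = 16.8 past the efficient level; on those units the gap between marginal cost and willingness to pay runs from 0 up to 8.
DWL = ½ × 8 × 16.8 = 67.2.

Deadweight loss = £67.2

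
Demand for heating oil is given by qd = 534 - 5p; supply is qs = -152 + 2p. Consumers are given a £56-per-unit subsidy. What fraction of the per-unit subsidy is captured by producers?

Producer share = 5/7

Pre-subsidy: 534 - 5p = -152 + 2p gives p* = 98, q* = 44.
With the rebate, buyers effectively pay pb = ps − 56, where ps is the price sellers receive.
Demand in terms of ps becomes qd = 534 − 5(ps − 56) = 814 - 5ps. Setting this equal to supply: 814 - 5ps = -152 + 2ps, so ps = 138.
Buyers pay pb = 138 − 56 = 82; q' = -152 + 2·138 = 124.
Buyers' price falls by p* − pb = 98 − 82 = 16; sellers' price rises by ps − p* = 138 − 98 = 40.
So producers capture 40/56 = 5/7 of each unit of subsidy.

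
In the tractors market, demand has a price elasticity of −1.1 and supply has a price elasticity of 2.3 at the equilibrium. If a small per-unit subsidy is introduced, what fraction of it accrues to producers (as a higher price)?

Producer share = 11/34

For a small subsidy around the equilibrium, the benefit split depends on the relative slopes, which at a point are proportional to the elasticities.
Buyer share = εs/(εs + |εd|) = 2.3/(2.3 + 1.1) = 23/34; seller share = |εd|/(εs + |εd|) = 11/34.
So producers capture 11/34 of the subsidy.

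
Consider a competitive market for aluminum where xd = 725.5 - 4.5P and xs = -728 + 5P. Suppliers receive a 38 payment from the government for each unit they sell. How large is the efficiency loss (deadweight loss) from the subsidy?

Deadweight loss = 1710

Pre-subsidy: 725.5 - 4.5P = -728 + 5P gives P* = 153, x* = 37.
With the subsidy, sellers receive Ps = Pb + 38 for each unit, where Pb is the price buyers pay.
Supply in terms of Pb becomes xs = -728 + 5(Pb + 38) = -538 + 5Pb. Setting this equal to demand: 725.5 - 4.5Pb = -538 + 5Pb, so Pb = 133.
Sellers receive Ps = 133 + 38 = 171; x' = 725.5 − 4.5·133 = 127.
The subsidy expands output by 127 − 37 = 90 past the efficient level; on those units the gap between marginal cost and willingness to pay runs from 0 up to 38.
DWL = ½ × 38 × 90 = 1710.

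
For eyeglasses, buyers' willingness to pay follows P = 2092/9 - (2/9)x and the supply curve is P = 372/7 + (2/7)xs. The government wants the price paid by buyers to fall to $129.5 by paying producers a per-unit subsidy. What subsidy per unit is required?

Required subsidy s = $56 per unit

At a buyer price of 129.5, quantity demanded is 1046 − 4.5·129.5 = 463.25.
Sellers supply 463.25 only when they receive Ps = 372/7 + (2/7)·463.25 = 185.5.
s = Ps − Pb = 185.5 − 129.5 = 56.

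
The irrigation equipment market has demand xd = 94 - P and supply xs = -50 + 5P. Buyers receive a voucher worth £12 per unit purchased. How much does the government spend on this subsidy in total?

Government cost = £960

Pre-subsidy: 94 - P = -50 + 5P gives P* = 24, x* = 70.
With the rebate, buyers effectively pay Pb = Ps − 12, where Ps is the price sellers receive.
Demand in terms of Ps becomes xd = 94 − 1(Ps − 12) = 106 - Ps. Setting this equal to supply: 106 - Ps = -50 + 5Ps, so Ps = 26.
Buyers pay Pb = 26 − 12 = 14; x' = -50 + 5·26 = 80.
Government outlay = subsidy × quantity = 12 × 80 = 960.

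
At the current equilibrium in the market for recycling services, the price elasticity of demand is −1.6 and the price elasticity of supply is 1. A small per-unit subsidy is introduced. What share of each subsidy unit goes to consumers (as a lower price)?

Consumer share = 5/13

For a small subsidy around the equilibrium, the benefit split depends on the relative slopes, which at a point are proportional to the elasticities.
Buyer share = εs/(εs + |εd|) = 1/(1 + 1.6) = 5/13; seller share = |εd|/(εs + |εd|) = 8/13.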